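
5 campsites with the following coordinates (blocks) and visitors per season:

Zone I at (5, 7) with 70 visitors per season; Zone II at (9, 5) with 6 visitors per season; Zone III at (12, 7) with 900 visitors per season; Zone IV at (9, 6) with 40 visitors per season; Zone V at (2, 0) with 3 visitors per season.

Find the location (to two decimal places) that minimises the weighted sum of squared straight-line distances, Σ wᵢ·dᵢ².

(11.35, 6.93)

The minimiser of Σwᵢ‖p−pᵢ‖² is the weighted centroid p* = (Σwᵢpᵢ)/(Σwᵢ).
Σwᵢ = 1019.
Σwᵢxᵢ = 70·5 + 6·9 + 900·12 + 40·9 + 3·2 = 11570.
Σwᵢyᵢ = 70·7 + 6·5 + 900·7 + 40·6 + 3·0 = 7060.
x* = 11570/1019 = 11.35, y* = 7060/1019 = 6.93.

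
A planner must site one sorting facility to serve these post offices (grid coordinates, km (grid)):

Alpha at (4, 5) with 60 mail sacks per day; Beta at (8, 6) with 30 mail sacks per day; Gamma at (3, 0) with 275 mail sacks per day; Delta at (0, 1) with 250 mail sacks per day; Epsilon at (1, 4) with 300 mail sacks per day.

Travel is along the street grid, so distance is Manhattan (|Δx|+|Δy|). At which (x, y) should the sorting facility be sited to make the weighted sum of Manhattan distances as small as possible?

(1, 1)

Manhattan distance separates: Σwᵢ(|x−xᵢ|+|y−yᵢ|) = Σwᵢ|x−xᵢ| + Σwᵢ|y−yᵢ|, so x and y are optimised independently as 1-D weighted medians.
Total weight W = 915; half = 457.5.
x-coordinate, sorted with cumulative weight:
  x=0 (Delta, w=250) cum 250
  x=1 (Epsilon, w=300) cum 550  ← median
  x=3 (Gamma, w=275) cum 825
  x=4 (Alpha, w=60) cum 885
  x=8 (Beta, w=30) cum 915
⇒ x* = 1
y-coordinate, sorted with cumulative weight:
  y=0 (Gamma, w=275) cum 275
  y=1 (Delta, w=250) cum 525  ← median
  y=4 (Epsilon, w=300) cum 825
  y=5 (Alpha, w=60) cum 885
  y=6 (Beta, w=30) cum 915
⇒ y* = 1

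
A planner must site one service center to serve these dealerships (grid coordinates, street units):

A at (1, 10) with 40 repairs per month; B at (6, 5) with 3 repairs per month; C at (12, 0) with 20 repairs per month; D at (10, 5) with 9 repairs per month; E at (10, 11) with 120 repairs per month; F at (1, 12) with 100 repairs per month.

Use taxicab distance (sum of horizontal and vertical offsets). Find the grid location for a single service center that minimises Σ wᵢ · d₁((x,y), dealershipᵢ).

(10, 11)

Manhattan distance separates: Σwᵢ(|x−xᵢ|+|y−yᵢ|) = Σwᵢ|x−xᵢ| + Σwᵢ|y−yᵢ|, so x and y are optimised independently as 1-D weighted medians.
Total weight W = 292; half = 146.
x-coordinate, sorted with cumulative weight:
  x=1 (A, w=40) cum 40
  x=1 (F, w=100) cum 140
  x=6 (B, w=3) cum 143
  x=10 (D, w=9) cum 152  ← median
  x=10 (E, w=120) cum 272
  x=12 (C, w=20) cum 292
⇒ x* = 10
y-coordinate, sorted with cumulative weight:
  y=0 (C, w=20) cum 20
  y=5 (B, w=3) cum 23
  y=5 (D, w=9) cum 32
  y=10 (A, w=40) cum 72
  y=11 (E, w=120) cum 192  ← median
  y=12 (F, w=100) cum 292
⇒ y* = 11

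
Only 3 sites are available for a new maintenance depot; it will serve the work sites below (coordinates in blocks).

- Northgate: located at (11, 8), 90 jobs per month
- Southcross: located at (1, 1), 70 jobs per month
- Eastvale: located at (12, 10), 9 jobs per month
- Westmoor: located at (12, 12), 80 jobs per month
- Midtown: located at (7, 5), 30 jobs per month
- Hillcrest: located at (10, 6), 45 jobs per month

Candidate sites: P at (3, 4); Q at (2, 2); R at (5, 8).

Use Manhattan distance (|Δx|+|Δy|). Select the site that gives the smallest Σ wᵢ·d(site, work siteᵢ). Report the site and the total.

R, total 2736 blocks

Total weighted distance at each candidate:
  P (3, 4): total = 3480
  Q (2, 2): total = 4032
  R (5, 8): total = 2736
Minimum is at R with total 2736 blocks.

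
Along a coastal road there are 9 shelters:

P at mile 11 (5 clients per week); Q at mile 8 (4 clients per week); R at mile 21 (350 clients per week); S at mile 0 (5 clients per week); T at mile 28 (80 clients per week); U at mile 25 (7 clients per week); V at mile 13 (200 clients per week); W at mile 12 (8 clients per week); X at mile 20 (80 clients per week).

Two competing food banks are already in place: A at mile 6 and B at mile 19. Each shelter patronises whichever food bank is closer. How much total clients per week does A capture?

The indifferent point is the midpoint (6+19)/2 = 12.5; shelters left of it (closer to A at 6) go to A, those right go to B.
  S at 0 (w=5) → A
  Q at 8 (w=4) → A
  P at 11 (w=5) → A
  W at 12 (w=8) → A
  V at 13 (w=200) → B
  X at 20 (w=80) → B
  R at 21 (w=350) → B
  U at 25 (w=7) → B
  T at 28 (w=80) → B
A captures 22; B captures 717.

22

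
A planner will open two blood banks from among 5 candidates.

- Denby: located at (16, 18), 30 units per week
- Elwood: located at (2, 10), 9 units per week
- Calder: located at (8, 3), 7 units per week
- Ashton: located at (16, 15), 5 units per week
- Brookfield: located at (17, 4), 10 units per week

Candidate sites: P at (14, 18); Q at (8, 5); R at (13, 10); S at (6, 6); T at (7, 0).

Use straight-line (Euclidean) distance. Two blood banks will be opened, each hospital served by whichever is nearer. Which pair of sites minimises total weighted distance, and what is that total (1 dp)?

Evaluate every pair (each demand assigned to the nearer of the two):
  {P, Q}: total = 252.9
  {P, S}: total = 266.0
  {P, T}: total = 308.5
  {P, R}: total = 309.4
  {R, S}: total = 433.7
  {Q, R}: total = 441.9
  {R, T}: total = 478.7
  {Q, S}: total = 677.4
  {Q, T}: total = 696.8
  {S, T}: total = 716.6
Best pair: {P, Q} with total 252.9.

{P, Q}, total 252.9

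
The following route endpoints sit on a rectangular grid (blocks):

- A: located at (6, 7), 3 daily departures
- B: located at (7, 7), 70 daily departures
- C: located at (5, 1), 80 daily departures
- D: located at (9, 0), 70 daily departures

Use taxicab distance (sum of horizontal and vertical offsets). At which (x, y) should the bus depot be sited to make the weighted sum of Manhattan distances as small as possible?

(7, 1)

Manhattan distance separates: Σwᵢ(|x−xᵢ|+|y−yᵢ|) = Σwᵢ|x−xᵢ| + Σwᵢ|y−yᵢ|, so x and y are optimised independently as 1-D weighted medians.
Total weight W = 223; half = 111.5.
x-coordinate, sorted with cumulative weight:
  x=5 (C, w=80) cum 80
  x=6 (A, w=3) cum 83
  x=7 (B, w=70) cum 153  ← median
  x=9 (D, w=70) cum 223
⇒ x* = 7
y-coordinate, sorted with cumulative weight:
  y=0 (D, w=70) cum 70
  y=1 (C, w=80) cum 150  ← median
  y=7 (A, w=3) cum 153
  y=7 (B, w=70) cum 223
⇒ y* = 1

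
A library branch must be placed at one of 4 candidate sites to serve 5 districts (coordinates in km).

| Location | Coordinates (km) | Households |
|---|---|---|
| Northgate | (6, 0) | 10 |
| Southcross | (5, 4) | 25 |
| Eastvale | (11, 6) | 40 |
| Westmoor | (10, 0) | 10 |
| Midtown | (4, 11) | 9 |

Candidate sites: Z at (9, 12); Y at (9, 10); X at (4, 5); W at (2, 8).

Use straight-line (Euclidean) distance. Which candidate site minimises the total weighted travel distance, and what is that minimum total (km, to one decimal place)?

Total weighted distance at each candidate:
  Z (9, 12): total = 766.6
  Y (9, 10): total = 610.0
  X (4, 5): total = 504.2
  W (2, 8): total = 728.8
Minimum is at X with total 504.2 km.

X, total 504.2 km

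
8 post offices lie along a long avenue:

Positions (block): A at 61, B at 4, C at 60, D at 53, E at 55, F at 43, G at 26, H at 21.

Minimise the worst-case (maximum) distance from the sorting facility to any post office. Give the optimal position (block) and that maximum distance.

location 32.5, max distance 28.5

The 1-center on a line is the midpoint of the two extreme points: leftmost at 4, rightmost at 61.
Optimal location = (4 + 61)/2 = 32.5; maximum distance = (61 − 4)/2 = 28.5.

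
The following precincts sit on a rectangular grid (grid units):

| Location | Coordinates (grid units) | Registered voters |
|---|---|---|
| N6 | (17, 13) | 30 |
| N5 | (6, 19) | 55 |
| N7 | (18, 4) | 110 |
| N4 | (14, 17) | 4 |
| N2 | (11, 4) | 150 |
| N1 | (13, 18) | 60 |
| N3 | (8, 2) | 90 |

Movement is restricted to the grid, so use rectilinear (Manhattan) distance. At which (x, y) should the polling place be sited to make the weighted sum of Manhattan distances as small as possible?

Manhattan distance separates: Σwᵢ(|x−xᵢ|+|y−yᵢ|) = Σwᵢ|x−xᵢ| + Σwᵢ|y−yᵢ|, so x and y are optimised independently as 1-D weighted medians.
Total weight W = 499; half = 249.5.
x-coordinate, sorted with cumulative weight:
  x=6 (N5, w=55) cum 55
  x=8 (N3, w=90) cum 145
  x=11 (N2, w=150) cum 295  ← median
  x=13 (N1, w=60) cum 355
  x=14 (N4, w=4) cum 359
  x=17 (N6, w=30) cum 389
  x=18 (N7, w=110) cum 499
⇒ x* = 11
y-coordinate, sorted with cumulative weight:
  y=2 (N3, w=90) cum 90
  y=4 (N7, w=110) cum 200
  y=4 (N2, w=150) cum 350  ← median
  y=13 (N6, w=30) cum 380
  y=17 (N4, w=4) cum 384
  y=18 (N1, w=60) cum 444
  y=19 (N5, w=55) cum 499
⇒ y* = 4

(11, 4)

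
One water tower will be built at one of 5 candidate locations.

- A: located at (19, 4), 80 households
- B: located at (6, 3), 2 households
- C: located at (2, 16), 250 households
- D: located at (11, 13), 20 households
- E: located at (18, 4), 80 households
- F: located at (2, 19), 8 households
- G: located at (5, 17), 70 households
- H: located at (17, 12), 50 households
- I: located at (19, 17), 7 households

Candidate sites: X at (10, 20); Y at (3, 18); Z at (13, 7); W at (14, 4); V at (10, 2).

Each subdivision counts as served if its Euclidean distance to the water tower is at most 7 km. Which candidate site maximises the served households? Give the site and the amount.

Coverage radius r = 7 km; a point is covered iff (Δx)²+(Δy)² ≤ 7² = 49.
  X (10, 20): covers {G} → 70
  Y (3, 18): covers {C, F, G} → 328
  Z (13, 7): covers {A, D, E, H} → 230
  W (14, 4): covers {A, E} → 160
  V (10, 2): covers {B} → 2
Maximum coverage at Y: 328 households.

Y, covering 328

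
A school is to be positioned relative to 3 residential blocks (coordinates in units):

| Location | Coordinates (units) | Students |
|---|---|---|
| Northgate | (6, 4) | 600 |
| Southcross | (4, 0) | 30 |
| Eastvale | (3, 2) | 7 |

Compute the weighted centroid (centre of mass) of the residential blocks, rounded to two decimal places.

The minimiser of Σwᵢ‖p−pᵢ‖² is the weighted centroid p* = (Σwᵢpᵢ)/(Σwᵢ).
Σwᵢ = 637.
Σwᵢxᵢ = 600·6 + 30·4 + 7·3 = 3741.
Σwᵢyᵢ = 600·4 + 30·0 + 7·2 = 2414.
x* = 3741/637 = 5.87, y* = 2414/637 = 3.79.

(5.87, 3.79)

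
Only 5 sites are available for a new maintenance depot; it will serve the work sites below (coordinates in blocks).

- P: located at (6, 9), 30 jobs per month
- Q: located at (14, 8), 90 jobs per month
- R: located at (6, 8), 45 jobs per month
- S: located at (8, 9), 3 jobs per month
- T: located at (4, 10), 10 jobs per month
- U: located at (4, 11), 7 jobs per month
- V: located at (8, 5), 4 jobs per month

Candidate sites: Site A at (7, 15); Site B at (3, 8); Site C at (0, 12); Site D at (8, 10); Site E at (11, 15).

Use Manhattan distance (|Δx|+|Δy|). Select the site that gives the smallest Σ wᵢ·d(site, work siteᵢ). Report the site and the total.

Total weighted distance at each candidate:
  Site A (7, 15): total = 2024
  Site B (3, 8): total = 1353
  Site C (0, 12): total = 2528
  Site D (8, 10): total = 1088
  Site E (11, 15): total = 2046
Minimum is at Site D with total 1088 blocks.

Site D, total 1088 blocks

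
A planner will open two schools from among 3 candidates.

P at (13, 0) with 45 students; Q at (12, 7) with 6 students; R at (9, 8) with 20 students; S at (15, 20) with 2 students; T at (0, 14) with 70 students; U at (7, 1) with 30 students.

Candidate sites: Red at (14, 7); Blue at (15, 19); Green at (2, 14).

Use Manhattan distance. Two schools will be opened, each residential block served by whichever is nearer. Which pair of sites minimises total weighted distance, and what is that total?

Evaluate every pair (each demand assigned to the nearer of the two):
  {Red, Green}: total = 1050
  {Blue, Green}: total = 1977
  {Red, Blue}: total = 2284
Best pair: {Red, Green} with total 1050.

{Red, Green}, total 1050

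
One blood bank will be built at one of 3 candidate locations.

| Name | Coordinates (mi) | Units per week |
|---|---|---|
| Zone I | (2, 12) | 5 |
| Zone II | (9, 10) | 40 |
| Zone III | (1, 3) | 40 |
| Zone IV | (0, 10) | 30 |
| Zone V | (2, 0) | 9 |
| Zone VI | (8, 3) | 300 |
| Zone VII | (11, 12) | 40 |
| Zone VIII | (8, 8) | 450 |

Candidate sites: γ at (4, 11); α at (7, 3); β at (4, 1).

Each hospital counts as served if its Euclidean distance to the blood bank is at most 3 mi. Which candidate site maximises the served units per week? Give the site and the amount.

Coverage radius r = 3 mi; a point is covered iff (Δx)²+(Δy)² ≤ 3² = 9.
  γ (4, 11): covers {Zone I} → 5
  α (7, 3): covers {Zone VI} → 300
  β (4, 1): covers {Zone V} → 9
Maximum coverage at α: 300 units per week.

α, covering 300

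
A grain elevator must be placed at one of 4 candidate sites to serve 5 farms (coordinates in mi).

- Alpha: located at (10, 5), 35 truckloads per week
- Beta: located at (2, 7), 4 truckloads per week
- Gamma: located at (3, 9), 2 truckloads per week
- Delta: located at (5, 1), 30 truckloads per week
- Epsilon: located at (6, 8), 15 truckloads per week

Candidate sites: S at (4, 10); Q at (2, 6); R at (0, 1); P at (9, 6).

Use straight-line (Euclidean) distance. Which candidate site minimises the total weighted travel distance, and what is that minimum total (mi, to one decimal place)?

Total weighted distance at each candidate:
  S (4, 10): total = 604.7
  Q (2, 6): total = 534.5
  R (0, 1): total = 707.6
  P (9, 6): total = 337.4
Minimum is at P with total 337.4 mi.

P, total 337.4 mi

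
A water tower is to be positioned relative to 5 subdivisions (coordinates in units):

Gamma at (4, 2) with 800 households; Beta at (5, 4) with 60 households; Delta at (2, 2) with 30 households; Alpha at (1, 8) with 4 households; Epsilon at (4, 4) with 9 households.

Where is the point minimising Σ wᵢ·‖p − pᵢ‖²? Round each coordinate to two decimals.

The minimiser of Σwᵢ‖p−pᵢ‖² is the weighted centroid p* = (Σwᵢpᵢ)/(Σwᵢ).
Σwᵢ = 903.
Σwᵢxᵢ = 800·4 + 60·5 + 30·2 + 4·1 + 9·4 = 3600.
Σwᵢyᵢ = 800·2 + 60·4 + 30·2 + 4·8 + 9·4 = 1968.
x* = 3600/903 = 3.99, y* = 1968/903 = 2.18.

(3.99, 2.18)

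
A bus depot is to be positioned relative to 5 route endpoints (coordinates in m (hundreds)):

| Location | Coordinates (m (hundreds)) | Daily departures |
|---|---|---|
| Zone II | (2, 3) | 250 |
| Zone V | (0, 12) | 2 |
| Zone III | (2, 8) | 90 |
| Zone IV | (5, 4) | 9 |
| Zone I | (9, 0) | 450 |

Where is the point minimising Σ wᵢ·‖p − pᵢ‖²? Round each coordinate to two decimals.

(5.96, 1.91)

The minimiser of Σwᵢ‖p−pᵢ‖² is the weighted centroid p* = (Σwᵢpᵢ)/(Σwᵢ).
Σwᵢ = 801.
Σwᵢxᵢ = 250·2 + 2·0 + 90·2 + 9·5 + 450·9 = 4775.
Σwᵢyᵢ = 250·3 + 2·12 + 90·8 + 9·4 + 450·0 = 1530.
x* = 4775/801 = 5.96, y* = 1530/801 = 1.91.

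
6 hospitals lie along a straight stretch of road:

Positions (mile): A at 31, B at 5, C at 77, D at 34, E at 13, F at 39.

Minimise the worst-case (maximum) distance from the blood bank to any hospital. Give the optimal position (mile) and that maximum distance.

The 1-center on a line is the midpoint of the two extreme points: leftmost at 5, rightmost at 77.
Optimal location = (5 + 77)/2 = 41; maximum distance = (77 − 5)/2 = 36.

location 41, max distance 36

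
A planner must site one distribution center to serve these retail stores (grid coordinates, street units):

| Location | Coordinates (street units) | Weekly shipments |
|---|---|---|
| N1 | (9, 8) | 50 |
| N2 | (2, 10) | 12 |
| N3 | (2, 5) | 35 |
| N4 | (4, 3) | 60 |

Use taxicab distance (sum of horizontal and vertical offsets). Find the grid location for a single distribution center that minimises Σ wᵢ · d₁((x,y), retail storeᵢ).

(4, 5)

Manhattan distance separates: Σwᵢ(|x−xᵢ|+|y−yᵢ|) = Σwᵢ|x−xᵢ| + Σwᵢ|y−yᵢ|, so x and y are optimised independently as 1-D weighted medians.
Total weight W = 157; half = 78.5.
x-coordinate, sorted with cumulative weight:
  x=2 (N2, w=12) cum 12
  x=2 (N3, w=35) cum 47
  x=4 (N4, w=60) cum 107  ← median
  x=9 (N1, w=50) cum 157
⇒ x* = 4
y-coordinate, sorted with cumulative weight:
  y=3 (N4, w=60) cum 60
  y=5 (N3, w=35) cum 95  ← median
  y=8 (N1, w=50) cum 145
  y=10 (N2, w=12) cum 157
⇒ y* = 5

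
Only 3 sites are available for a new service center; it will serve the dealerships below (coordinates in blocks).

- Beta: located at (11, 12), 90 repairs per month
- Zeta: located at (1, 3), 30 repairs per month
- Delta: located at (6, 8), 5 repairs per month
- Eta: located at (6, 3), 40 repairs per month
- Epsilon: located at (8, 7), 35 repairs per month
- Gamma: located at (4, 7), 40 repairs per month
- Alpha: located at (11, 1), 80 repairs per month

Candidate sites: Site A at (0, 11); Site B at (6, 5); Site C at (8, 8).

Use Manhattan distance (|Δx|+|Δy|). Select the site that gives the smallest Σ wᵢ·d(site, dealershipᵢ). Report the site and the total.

Total weighted distance at each candidate:
  Site A (0, 11): total = 4375
  Site B (6, 5): total = 2405
  Site C (8, 8): total = 2315
Minimum is at Site C with total 2315 blocks.

Site C, total 2315 blocks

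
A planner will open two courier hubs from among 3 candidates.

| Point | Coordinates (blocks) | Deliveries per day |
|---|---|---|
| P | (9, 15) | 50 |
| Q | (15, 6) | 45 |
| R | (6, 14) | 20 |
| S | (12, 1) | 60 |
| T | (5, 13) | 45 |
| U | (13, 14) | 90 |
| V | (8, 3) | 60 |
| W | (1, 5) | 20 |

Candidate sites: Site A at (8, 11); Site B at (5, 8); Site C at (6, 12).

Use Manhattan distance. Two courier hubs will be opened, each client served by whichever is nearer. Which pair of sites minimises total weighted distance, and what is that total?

Evaluate every pair (each demand assigned to the nearer of the two):
  {Site A, Site C}: total = 3200
  {Site B, Site C}: total = 3240
  {Site A, Site B}: total = 3295
Best pair: {Site A, Site C} with total 3200.

{Site A, Site C}, total 3200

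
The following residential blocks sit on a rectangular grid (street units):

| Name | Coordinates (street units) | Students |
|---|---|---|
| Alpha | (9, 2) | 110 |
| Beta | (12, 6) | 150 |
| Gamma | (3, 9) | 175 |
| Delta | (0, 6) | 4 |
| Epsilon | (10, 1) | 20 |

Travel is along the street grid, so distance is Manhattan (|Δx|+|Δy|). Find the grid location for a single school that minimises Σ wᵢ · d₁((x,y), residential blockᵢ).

(9, 6)

Manhattan distance separates: Σwᵢ(|x−xᵢ|+|y−yᵢ|) = Σwᵢ|x−xᵢ| + Σwᵢ|y−yᵢ|, so x and y are optimised independently as 1-D weighted medians.
Total weight W = 459; half = 229.5.
x-coordinate, sorted with cumulative weight:
  x=0 (Delta, w=4) cum 4
  x=3 (Gamma, w=175) cum 179
  x=9 (Alpha, w=110) cum 289  ← median
  x=10 (Epsilon, w=20) cum 309
  x=12 (Beta, w=150) cum 459
⇒ x* = 9
y-coordinate, sorted with cumulative weight:
  y=1 (Epsilon, w=20) cum 20
  y=2 (Alpha, w=110) cum 130
  y=6 (Beta, w=150) cum 280  ← median
  y=6 (Delta, w=4) cum 284
  y=9 (Gamma, w=175) cum 459
⇒ y* = 6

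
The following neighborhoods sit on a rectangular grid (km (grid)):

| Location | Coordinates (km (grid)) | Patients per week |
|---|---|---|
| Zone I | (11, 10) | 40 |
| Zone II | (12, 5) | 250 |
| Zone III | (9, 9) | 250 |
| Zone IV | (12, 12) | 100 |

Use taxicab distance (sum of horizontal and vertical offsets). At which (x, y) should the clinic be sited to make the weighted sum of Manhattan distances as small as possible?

(12, 9)

Manhattan distance separates: Σwᵢ(|x−xᵢ|+|y−yᵢ|) = Σwᵢ|x−xᵢ| + Σwᵢ|y−yᵢ|, so x and y are optimised independently as 1-D weighted medians.
Total weight W = 640; half = 320.
x-coordinate, sorted with cumulative weight:
  x=9 (Zone III, w=250) cum 250
  x=11 (Zone I, w=40) cum 290
  x=12 (Zone II, w=250) cum 540  ← median
  x=12 (Zone IV, w=100) cum 640
⇒ x* = 12
y-coordinate, sorted with cumulative weight:
  y=5 (Zone II, w=250) cum 250
  y=9 (Zone III, w=250) cum 500  ← median
  y=10 (Zone I, w=40) cum 540
  y=12 (Zone IV, w=100) cum 640
⇒ y* = 9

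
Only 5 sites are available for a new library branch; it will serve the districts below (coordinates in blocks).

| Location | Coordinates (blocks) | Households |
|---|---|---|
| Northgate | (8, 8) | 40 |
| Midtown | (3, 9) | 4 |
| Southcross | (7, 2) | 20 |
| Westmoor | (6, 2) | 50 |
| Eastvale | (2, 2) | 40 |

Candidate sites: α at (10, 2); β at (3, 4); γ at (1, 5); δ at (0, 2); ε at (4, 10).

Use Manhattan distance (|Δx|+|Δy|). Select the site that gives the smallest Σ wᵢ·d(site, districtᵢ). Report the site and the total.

β, total 870 blocks

Total weighted distance at each candidate:
  α (10, 2): total = 956
  β (3, 4): total = 870
  γ (1, 5): total = 1164
  δ (0, 2): total = 1120
  ε (4, 10): total = 1368
Minimum is at β with total 870 blocks.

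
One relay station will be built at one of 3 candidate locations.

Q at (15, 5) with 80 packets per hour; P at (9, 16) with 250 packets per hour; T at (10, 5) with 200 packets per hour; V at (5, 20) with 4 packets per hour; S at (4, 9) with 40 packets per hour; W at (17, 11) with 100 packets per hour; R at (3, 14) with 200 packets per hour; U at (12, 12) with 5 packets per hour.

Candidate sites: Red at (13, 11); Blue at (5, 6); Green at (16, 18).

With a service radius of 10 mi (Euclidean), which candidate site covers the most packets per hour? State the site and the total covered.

Red, covering 675

Coverage radius r = 10 mi; a point is covered iff (Δx)²+(Δy)² ≤ 10² = 100.
  Red (13, 11): covers {Q, P, T, S, W, U} → 675
  Blue (5, 6): covers {T, S, R, U} → 445
  Green (16, 18): covers {P, W, U} → 355
Maximum coverage at Red: 675 packets per hour.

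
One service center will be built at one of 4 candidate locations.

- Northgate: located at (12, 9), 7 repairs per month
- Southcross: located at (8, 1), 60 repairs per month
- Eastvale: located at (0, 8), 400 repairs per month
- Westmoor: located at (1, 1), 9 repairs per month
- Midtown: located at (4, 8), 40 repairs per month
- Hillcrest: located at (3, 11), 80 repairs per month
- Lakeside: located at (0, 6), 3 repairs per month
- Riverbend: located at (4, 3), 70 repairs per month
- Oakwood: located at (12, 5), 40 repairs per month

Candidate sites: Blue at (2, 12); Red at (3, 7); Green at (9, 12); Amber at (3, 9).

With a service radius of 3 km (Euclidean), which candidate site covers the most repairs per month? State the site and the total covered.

Amber, covering 120

Coverage radius r = 3 km; a point is covered iff (Δx)²+(Δy)² ≤ 3² = 9.
  Blue (2, 12): covers {Hillcrest} → 80
  Red (3, 7): covers {Midtown} → 40
  Green (9, 12): covers {none} → 0
  Amber (3, 9): covers {Midtown, Hillcrest} → 120
Maximum coverage at Amber: 120 repairs per month.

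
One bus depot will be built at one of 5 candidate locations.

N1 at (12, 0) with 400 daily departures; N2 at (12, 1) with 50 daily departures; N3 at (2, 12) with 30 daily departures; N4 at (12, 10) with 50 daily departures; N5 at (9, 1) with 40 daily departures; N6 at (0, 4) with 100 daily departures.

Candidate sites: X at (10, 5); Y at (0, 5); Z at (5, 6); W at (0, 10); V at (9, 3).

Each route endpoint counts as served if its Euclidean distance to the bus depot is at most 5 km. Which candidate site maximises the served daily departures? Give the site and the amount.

Coverage radius r = 5 km; a point is covered iff (Δx)²+(Δy)² ≤ 5² = 25.
  X (10, 5): covers {N2, N5} → 90
  Y (0, 5): covers {N6} → 100
  Z (5, 6): covers {none} → 0
  W (0, 10): covers {N3} → 30
  V (9, 3): covers {N1, N2, N5} → 490
Maximum coverage at V: 490 daily departures.

V, covering 490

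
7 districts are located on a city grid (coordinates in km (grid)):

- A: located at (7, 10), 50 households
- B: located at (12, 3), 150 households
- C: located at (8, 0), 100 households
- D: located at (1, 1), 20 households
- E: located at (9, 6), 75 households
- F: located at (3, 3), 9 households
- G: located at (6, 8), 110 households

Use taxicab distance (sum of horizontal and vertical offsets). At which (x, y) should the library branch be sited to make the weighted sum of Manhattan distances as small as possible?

Manhattan distance separates: Σwᵢ(|x−xᵢ|+|y−yᵢ|) = Σwᵢ|x−xᵢ| + Σwᵢ|y−yᵢ|, so x and y are optimised independently as 1-D weighted medians.
Total weight W = 514; half = 257.
x-coordinate, sorted with cumulative weight:
  x=1 (D, w=20) cum 20
  x=3 (F, w=9) cum 29
  x=6 (G, w=110) cum 139
  x=7 (A, w=50) cum 189
  x=8 (C, w=100) cum 289  ← median
  x=9 (E, w=75) cum 364
  x=12 (B, w=150) cum 514
⇒ x* = 8
y-coordinate, sorted with cumulative weight:
  y=0 (C, w=100) cum 100
  y=1 (D, w=20) cum 120
  y=3 (B, w=150) cum 270  ← median
  y=3 (F, w=9) cum 279
  y=6 (E, w=75) cum 354
  y=8 (G, w=110) cum 464
  y=10 (A, w=50) cum 514
⇒ y* = 3

(8, 3)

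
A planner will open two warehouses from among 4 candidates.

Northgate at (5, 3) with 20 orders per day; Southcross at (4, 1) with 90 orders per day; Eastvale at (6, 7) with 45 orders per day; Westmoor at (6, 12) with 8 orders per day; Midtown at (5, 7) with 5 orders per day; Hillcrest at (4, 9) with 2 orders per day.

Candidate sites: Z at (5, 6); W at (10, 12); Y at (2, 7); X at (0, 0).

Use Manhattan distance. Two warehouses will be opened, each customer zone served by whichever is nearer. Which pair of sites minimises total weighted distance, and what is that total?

Evaluate every pair (each demand assigned to the nearer of the two):
  {Z, X}: total = 669
  {Z, W}: total = 735
  {Z, Y}: total = 759
  {Y, X}: total = 865
  {W, Y}: total = 1095
  {W, X}: total = 1115
Best pair: {Z, X} with total 669.

{Z, X}, total 669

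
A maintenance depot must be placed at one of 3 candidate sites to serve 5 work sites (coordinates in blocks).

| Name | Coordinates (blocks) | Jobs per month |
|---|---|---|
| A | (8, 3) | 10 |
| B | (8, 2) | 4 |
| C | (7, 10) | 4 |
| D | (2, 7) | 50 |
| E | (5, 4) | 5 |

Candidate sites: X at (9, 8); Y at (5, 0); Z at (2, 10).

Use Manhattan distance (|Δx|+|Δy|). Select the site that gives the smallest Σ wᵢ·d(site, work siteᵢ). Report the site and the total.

Z, total 401 blocks

Total weighted distance at each candidate:
  X (9, 8): total = 544
  Y (5, 0): total = 648
  Z (2, 10): total = 401
Minimum is at Z with total 401 blocks.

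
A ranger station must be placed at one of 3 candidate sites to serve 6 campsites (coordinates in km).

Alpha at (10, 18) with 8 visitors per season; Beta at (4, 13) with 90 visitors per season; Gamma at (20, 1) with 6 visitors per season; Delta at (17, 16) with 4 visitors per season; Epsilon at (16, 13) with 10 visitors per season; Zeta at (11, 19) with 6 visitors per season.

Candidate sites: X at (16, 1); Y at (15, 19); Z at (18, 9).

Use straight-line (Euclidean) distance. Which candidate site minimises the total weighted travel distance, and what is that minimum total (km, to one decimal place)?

Total weighted distance at each candidate:
  X (16, 1): total = 1987.8
  Y (15, 19): total = 1379.8
  Z (18, 9): total = 1602.5
Minimum is at Y with total 1379.8 km.

Y, total 1379.8 km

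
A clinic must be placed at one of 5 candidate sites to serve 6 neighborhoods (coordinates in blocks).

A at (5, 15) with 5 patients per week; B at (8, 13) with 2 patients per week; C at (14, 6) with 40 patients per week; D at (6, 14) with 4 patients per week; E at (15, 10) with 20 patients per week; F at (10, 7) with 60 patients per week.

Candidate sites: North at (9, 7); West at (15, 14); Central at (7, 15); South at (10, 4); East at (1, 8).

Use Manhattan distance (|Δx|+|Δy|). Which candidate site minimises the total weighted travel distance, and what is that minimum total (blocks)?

Total weighted distance at each candidate:
  North (9, 7): total = 594
  West (15, 14): total = 1267
  Central (7, 15): total = 1584
  South (10, 4): total = 798
  East (1, 8): total = 1643
Minimum is at North with total 594 blocks.

North, total 594 blocks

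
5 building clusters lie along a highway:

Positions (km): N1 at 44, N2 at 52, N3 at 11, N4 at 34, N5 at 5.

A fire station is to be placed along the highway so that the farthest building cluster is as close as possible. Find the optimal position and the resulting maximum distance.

location 28.5, max distance 23.5

The 1-center on a line is the midpoint of the two extreme points: leftmost at 5, rightmost at 52.
Optimal location = (5 + 52)/2 = 28.5; maximum distance = (52 − 5)/2 = 23.5.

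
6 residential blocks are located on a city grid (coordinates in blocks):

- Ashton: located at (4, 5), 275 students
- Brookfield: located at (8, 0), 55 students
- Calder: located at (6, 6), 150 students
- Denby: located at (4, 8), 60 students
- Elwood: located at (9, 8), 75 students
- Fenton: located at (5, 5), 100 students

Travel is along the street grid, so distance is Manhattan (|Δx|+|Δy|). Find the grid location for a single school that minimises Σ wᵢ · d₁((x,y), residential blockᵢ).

Manhattan distance separates: Σwᵢ(|x−xᵢ|+|y−yᵢ|) = Σwᵢ|x−xᵢ| + Σwᵢ|y−yᵢ|, so x and y are optimised independently as 1-D weighted medians.
Total weight W = 715; half = 357.5.
x-coordinate, sorted with cumulative weight:
  x=4 (Ashton, w=275) cum 275
  x=4 (Denby, w=60) cum 335
  x=5 (Fenton, w=100) cum 435  ← median
  x=6 (Calder, w=150) cum 585
  x=8 (Brookfield, w=55) cum 640
  x=9 (Elwood, w=75) cum 715
⇒ x* = 5
y-coordinate, sorted with cumulative weight:
  y=0 (Brookfield, w=55) cum 55
  y=5 (Ashton, w=275) cum 330
  y=5 (Fenton, w=100) cum 430  ← median
  y=6 (Calder, w=150) cum 580
  y=8 (Denby, w=60) cum 640
  y=8 (Elwood, w=75) cum 715
⇒ y* = 5

(5, 5)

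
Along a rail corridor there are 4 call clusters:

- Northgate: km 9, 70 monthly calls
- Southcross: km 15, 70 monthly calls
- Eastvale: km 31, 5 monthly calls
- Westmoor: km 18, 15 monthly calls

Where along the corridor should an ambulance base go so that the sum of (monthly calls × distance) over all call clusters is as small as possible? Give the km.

For a sum of weighted absolute distances on a line, the optimum is the weighted median (not the mean). Total weight W = 160; half-weight = 80.
Sort by position and accumulate weight:
  km 9 (Northgate, w=70) → cum 70
  km 15 (Southcross, w=70) → cum 140  ≥ 80 → median here
  km 18 (Westmoor, w=15) → cum 155
  km 31 (Eastvale, w=5) → cum 160
Optimal location: km 15.

x = 15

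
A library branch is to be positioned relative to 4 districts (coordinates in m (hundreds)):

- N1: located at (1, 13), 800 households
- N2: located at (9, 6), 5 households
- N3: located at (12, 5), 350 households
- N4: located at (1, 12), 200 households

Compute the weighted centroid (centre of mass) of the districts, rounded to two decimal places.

(3.87, 10.76)

The minimiser of Σwᵢ‖p−pᵢ‖² is the weighted centroid p* = (Σwᵢpᵢ)/(Σwᵢ).
Σwᵢ = 1355.
Σwᵢxᵢ = 800·1 + 5·9 + 350·12 + 200·1 = 5245.
Σwᵢyᵢ = 800·13 + 5·6 + 350·5 + 200·12 = 14580.
x* = 5245/1355 = 3.87, y* = 14580/1355 = 10.76.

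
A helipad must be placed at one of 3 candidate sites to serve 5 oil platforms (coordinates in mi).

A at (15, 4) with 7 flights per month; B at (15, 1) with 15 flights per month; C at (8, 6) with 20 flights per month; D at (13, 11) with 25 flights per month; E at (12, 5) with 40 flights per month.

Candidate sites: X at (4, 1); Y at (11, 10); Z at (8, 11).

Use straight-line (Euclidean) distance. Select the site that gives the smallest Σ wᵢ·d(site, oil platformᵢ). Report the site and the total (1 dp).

Y, total 558.1 mi

Total weighted distance at each candidate:
  X (4, 1): total = 1067.0
  Y (11, 10): total = 558.1
  Z (8, 11): total = 765.8
Minimum is at Y with total 558.1 mi.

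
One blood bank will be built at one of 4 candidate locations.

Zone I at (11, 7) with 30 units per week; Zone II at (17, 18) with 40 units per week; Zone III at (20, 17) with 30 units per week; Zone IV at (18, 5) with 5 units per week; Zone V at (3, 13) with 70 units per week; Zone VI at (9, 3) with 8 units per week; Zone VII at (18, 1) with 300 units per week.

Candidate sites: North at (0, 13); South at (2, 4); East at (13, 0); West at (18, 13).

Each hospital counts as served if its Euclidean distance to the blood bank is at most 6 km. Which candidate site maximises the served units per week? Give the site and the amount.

East, covering 308

Coverage radius r = 6 km; a point is covered iff (Δx)²+(Δy)² ≤ 6² = 36.
  North (0, 13): covers {Zone V} → 70
  South (2, 4): covers {none} → 0
  East (13, 0): covers {Zone VI, Zone VII} → 308
  West (18, 13): covers {Zone II, Zone III} → 70
Maximum coverage at East: 308 units per week.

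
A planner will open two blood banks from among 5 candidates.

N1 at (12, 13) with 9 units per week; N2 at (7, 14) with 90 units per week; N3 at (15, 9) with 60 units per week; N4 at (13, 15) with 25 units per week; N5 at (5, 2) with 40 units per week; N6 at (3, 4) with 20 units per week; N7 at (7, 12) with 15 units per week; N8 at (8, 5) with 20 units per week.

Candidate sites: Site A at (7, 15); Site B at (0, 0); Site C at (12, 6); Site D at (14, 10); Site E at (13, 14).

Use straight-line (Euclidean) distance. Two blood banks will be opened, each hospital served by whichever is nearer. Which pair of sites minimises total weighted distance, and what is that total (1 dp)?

Evaluate every pair (each demand assigned to the nearer of the two):
  {Site A, Site C}: total = 1177.4
  {Site A, Site D}: total = 1251.7
  {Site A, Site B}: total = 1437.6
  {Site A, Site E}: total = 1457.0
  {Site B, Site E}: total = 1499.8
  {Site C, Site E}: total = 1516.5
  {Site B, Site D}: total = 1551.2
  {Site D, Site E}: total = 1645.9
  {Site C, Site D}: total = 1668.9
  {Site B, Site C}: total = 1908.0
Best pair: {Site A, Site C} with total 1177.4.

{Site A, Site C}, total 1177.4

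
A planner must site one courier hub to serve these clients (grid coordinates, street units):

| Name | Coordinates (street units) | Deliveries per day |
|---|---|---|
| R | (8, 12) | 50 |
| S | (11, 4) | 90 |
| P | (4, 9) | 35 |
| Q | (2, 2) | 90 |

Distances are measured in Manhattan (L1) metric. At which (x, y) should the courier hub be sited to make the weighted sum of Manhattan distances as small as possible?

Manhattan distance separates: Σwᵢ(|x−xᵢ|+|y−yᵢ|) = Σwᵢ|x−xᵢ| + Σwᵢ|y−yᵢ|, so x and y are optimised independently as 1-D weighted medians.
Total weight W = 265; half = 132.5.
x-coordinate, sorted with cumulative weight:
  x=2 (Q, w=90) cum 90
  x=4 (P, w=35) cum 125
  x=8 (R, w=50) cum 175  ← median
  x=11 (S, w=90) cum 265
⇒ x* = 8
y-coordinate, sorted with cumulative weight:
  y=2 (Q, w=90) cum 90
  y=4 (S, w=90) cum 180  ← median
  y=9 (P, w=35) cum 215
  y=12 (R, w=50) cum 265
⇒ y* = 4

(8, 4)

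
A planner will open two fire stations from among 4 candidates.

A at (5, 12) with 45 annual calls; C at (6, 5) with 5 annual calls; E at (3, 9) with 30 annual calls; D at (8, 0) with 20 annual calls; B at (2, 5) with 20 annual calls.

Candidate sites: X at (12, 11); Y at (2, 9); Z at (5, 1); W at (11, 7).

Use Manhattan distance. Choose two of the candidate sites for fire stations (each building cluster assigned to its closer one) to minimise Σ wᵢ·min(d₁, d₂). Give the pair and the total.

Evaluate every pair (each demand assigned to the nearer of the two):
  {Y, Z}: total = 485
  {Y, W}: total = 615
  {X, Y}: total = 720
  {X, Z}: total = 905
  {Z, W}: total = 1040
  {X, W}: total = 1115
Best pair: {Y, Z} with total 485.

{Y, Z}, total 485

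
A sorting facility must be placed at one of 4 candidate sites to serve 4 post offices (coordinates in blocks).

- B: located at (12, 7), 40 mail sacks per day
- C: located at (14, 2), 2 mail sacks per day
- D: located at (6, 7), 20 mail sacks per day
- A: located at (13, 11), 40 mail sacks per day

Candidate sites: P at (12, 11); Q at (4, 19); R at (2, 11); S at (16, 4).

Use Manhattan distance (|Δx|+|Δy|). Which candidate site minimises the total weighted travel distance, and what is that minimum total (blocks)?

Total weighted distance at each candidate:
  P (12, 11): total = 422
  Q (4, 19): total = 1814
  R (2, 11): total = 1202
  S (16, 4): total = 948
Minimum is at P with total 422 blocks.

P, total 422 blocks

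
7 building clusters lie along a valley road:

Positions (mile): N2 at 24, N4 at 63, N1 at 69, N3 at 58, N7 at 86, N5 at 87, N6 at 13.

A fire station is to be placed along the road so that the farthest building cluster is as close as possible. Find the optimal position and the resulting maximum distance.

location 50, max distance 37

The 1-center on a line is the midpoint of the two extreme points: leftmost at 13, rightmost at 87.
Optimal location = (13 + 87)/2 = 50; maximum distance = (87 − 13)/2 = 37.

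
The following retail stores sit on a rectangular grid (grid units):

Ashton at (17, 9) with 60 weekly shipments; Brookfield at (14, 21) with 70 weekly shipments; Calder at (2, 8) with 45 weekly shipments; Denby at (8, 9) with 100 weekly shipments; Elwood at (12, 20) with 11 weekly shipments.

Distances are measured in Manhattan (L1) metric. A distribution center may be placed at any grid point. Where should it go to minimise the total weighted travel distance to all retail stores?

(8, 9)

Manhattan distance separates: Σwᵢ(|x−xᵢ|+|y−yᵢ|) = Σwᵢ|x−xᵢ| + Σwᵢ|y−yᵢ|, so x and y are optimised independently as 1-D weighted medians.
Total weight W = 286; half = 143.
x-coordinate, sorted with cumulative weight:
  x=2 (Calder, w=45) cum 45
  x=8 (Denby, w=100) cum 145  ← median
  x=12 (Elwood, w=11) cum 156
  x=14 (Brookfield, w=70) cum 226
  x=17 (Ashton, w=60) cum 286
⇒ x* = 8
y-coordinate, sorted with cumulative weight:
  y=8 (Calder, w=45) cum 45
  y=9 (Ashton, w=60) cum 105
  y=9 (Denby, w=100) cum 205  ← median
  y=20 (Elwood, w=11) cum 216
  y=21 (Brookfield, w=70) cum 286
⇒ y* = 9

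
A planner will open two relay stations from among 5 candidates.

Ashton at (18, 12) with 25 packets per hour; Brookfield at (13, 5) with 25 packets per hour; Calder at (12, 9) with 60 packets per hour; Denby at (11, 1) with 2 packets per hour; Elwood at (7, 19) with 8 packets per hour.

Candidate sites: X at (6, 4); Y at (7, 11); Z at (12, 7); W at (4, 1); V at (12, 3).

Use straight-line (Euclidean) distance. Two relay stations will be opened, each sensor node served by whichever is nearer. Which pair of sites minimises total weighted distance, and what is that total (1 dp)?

{Y, Z}, total 447.3

Evaluate every pair (each demand assigned to the nearer of the two):
  {Y, Z}: total = 447.3
  {Z, V}: total = 479.6
  {X, Z}: total = 486.8
  {Z, W}: total = 487.3
  {Y, V}: total = 717.9
  {X, V}: total = 811.1
  {W, V}: total = 824.9
  {X, Y}: total = 851.7
  {Y, W}: total = 889.4
  {X, W}: total = 1137.9
Best pair: {Y, Z} with total 447.3.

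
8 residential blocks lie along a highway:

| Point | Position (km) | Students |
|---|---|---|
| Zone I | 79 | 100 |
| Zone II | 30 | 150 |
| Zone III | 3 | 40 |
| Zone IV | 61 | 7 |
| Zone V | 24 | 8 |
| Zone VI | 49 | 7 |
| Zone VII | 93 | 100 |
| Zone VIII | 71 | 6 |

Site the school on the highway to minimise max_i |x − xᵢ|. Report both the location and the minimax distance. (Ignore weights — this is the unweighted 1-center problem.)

location 48, max distance 45

The 1-center on a line is the midpoint of the two extreme points: leftmost at 3, rightmost at 93.
Optimal location = (3 + 93)/2 = 48; maximum distance = (93 − 3)/2 = 45.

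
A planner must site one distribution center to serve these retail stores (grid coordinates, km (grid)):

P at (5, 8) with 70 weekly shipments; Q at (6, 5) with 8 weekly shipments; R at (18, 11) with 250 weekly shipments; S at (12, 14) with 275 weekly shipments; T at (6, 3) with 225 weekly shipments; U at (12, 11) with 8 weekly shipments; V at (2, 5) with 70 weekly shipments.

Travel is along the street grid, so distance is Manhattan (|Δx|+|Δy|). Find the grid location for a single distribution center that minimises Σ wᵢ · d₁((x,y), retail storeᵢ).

(12, 11)

Manhattan distance separates: Σwᵢ(|x−xᵢ|+|y−yᵢ|) = Σwᵢ|x−xᵢ| + Σwᵢ|y−yᵢ|, so x and y are optimised independently as 1-D weighted medians.
Total weight W = 906; half = 453.
x-coordinate, sorted with cumulative weight:
  x=2 (V, w=70) cum 70
  x=5 (P, w=70) cum 140
  x=6 (Q, w=8) cum 148
  x=6 (T, w=225) cum 373
  x=12 (S, w=275) cum 648  ← median
  x=12 (U, w=8) cum 656
  x=18 (R, w=250) cum 906
⇒ x* = 12
y-coordinate, sorted with cumulative weight:
  y=3 (T, w=225) cum 225
  y=5 (Q, w=8) cum 233
  y=5 (V, w=70) cum 303
  y=8 (P, w=70) cum 373
  y=11 (R, w=250) cum 623  ← median
  y=11 (U, w=8) cum 631
  y=14 (S, w=275) cum 906
⇒ y* = 11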